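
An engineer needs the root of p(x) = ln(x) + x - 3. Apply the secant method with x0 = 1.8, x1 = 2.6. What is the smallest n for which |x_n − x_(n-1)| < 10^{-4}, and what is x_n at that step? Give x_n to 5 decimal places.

n = 5, x_n = 2.20794

p(1.8) = -0.6122133, p(2.6) = 0.5555114
x2 = 2.6000000 − 0.5555114·(0.8000000)/(1.1677248) = 2.2194230;  |Δ| = 0.3805770
p(2.2194230) = 0.0166703
x3 = 2.2194230 − 0.0166703·(-0.3805770)/(-0.5388411) = 2.2076490;  |Δ| = 0.0117740
p(2.2076490) = -0.0004228
x4 = 2.2076490 − (-0.0004228)·(-0.0117740)/(-0.0170931) = 2.2079403;  |Δ| = 0.0002913
p(2.2079403) = 0.0000003
x5 = 2.2079403 − 0.0000003·(0.0002913)/(0.0004232) = 2.2079400;  |Δ| = 0.0000002
|x5 − x4| = 0.0000002 < 10^{-4}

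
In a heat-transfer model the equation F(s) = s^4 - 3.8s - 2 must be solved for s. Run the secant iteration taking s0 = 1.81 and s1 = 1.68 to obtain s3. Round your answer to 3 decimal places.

1.707

F(1.81) = 1.85483, F(1.68) = -0.41806
s2 = 1.68000 − (-0.41806)·(1.68000 − 1.81000) / (-0.41806 − 1.85483) = 1.68000 − (0.05435)/(-2.27289) = 1.70391
F(1.70391) = -0.04563
s3 = 1.70391 − (-0.04563)·(1.70391 − 1.68000) / (-0.04563 − (-0.41806)) = 1.70391 − (-0.00109)/(0.37242) = 1.70684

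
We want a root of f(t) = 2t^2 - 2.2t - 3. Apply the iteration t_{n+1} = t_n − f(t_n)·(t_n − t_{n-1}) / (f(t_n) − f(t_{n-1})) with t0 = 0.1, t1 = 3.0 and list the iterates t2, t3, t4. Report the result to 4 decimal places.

f(0.1) = -3.200000, f(3.0) = 8.400000
t2 = 3.000000 − 8.400000·(3.000000 − 0.100000) / (8.400000 − (-3.200000)) = 3.000000 − (24.360000)/(11.600000) = 0.900000
f(0.900000) = -3.360000
t3 = 0.900000 − (-3.360000)·(0.900000 − 3.000000) / (-3.360000 − 8.400000) = 0.900000 − (7.056000)/(-11.760000) = 1.500000
f(1.500000) = -1.800000
t4 = 1.500000 − (-1.800000)·(1.500000 − 0.900000) / (-1.800000 − (-3.360000)) = 1.500000 − (-1.080000)/(1.560000) = 2.192308

0.9000, 1.5000, 2.1923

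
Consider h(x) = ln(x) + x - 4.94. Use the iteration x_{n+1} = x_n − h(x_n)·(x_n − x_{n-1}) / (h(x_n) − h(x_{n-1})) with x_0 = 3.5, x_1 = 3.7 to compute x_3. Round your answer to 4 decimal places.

3.6463

h(3.5) = -0.187237, h(3.7) = 0.068333
x_2 = 3.700000 − 0.068333·(3.700000 − 3.500000) / (0.068333 − (-0.187237)) = 3.700000 − (0.013667)/(0.255570) = 3.646525
h(3.646525) = 0.000300
x_3 = 3.646525 − 0.000300·(3.646525 − 3.700000) / (0.000300 − 0.068333) = 3.646525 − (-0.000016)/(-0.068033) = 3.646289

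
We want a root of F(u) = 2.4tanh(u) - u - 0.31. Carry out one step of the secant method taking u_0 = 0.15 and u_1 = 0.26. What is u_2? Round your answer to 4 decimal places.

F(0.15) = -0.102676, F(0.26) = 0.040309
u_2 = 0.260000 − 0.040309·(0.260000 − 0.150000) / (0.040309 − (-0.102676)) = 0.260000 − (0.004434)/(0.142985) = 0.228990

0.2290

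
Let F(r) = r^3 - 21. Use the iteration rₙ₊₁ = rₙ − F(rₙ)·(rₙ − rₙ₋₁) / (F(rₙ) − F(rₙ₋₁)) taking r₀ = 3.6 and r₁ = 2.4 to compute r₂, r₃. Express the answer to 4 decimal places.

2.6623, 2.7730

F(3.6) = 25.656000, F(2.4) = -7.176000
r₂ = 2.400000 − (-7.176000)·(2.400000 − 3.600000) / (-7.176000 − 25.656000) = 2.400000 − (8.611200)/(-32.832000) = 2.662281
F(2.662281) = -2.130450
r₃ = 2.662281 − (-2.130450)·(2.662281 − 2.400000) / (-2.130450 − (-7.176000)) = 2.662281 − (-0.558776)/(5.045550) = 2.773027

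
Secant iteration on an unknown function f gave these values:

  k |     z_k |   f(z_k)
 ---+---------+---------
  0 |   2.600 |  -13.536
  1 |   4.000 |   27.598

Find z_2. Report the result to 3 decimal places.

3.061

z_2 = 4.000 − 27.598·(4.000 − 2.600) / (27.598 − (-13.536))
   = 4.000 − (38.63720)/(41.13400) = 3.06070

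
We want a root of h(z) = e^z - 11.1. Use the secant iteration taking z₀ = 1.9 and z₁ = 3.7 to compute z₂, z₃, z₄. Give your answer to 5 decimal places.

h(1.9) = -4.4141056, h(3.7) = 29.3473044
z₂ = 3.7000000 − 29.3473044·(3.7000000 − 1.9000000) / (29.3473044 − (-4.4141056)) = 3.7000000 − (52.8251478)/(33.7614099) = 2.1353394
h(2.1353394) = -2.6400827
z₃ = 2.1353394 − (-2.6400827)·(2.1353394 − 3.7000000) / (-2.6400827 − 29.3473044) = 2.1353394 − (4.1308333)/(-31.9873870) = 2.2644788
h(2.2644788) = -1.4738934
z₄ = 2.2644788 − (-1.4738934)·(2.2644788 − 2.1353394) / (-1.4738934 − (-2.6400827)) = 2.2644788 − (-0.1903378)/(1.1661893) = 2.4276923

2.13534, 2.26448, 2.42769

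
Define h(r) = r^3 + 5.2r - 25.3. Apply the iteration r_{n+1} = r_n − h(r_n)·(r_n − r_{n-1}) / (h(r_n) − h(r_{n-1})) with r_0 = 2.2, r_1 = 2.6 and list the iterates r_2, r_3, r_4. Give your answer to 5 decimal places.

2.34263, 2.35377, 2.35469

h(2.2) = -3.2120000, h(2.6) = 5.7960000
r_2 = 2.6000000 − 5.7960000·(2.6000000 − 2.2000000) / (5.7960000 − (-3.2120000)) = 2.6000000 − (2.3184000)/(9.0080000) = 2.3426288
h(2.3426288) = -0.2621955
r_3 = 2.3426288 − (-0.2621955)·(2.3426288 − 2.6000000) / (-0.2621955 − 5.7960000) = 2.3426288 − (0.0674816)/(-6.0581955) = 2.3537677
h(2.3537677) = -0.0200122
r_4 = 2.3537677 − (-0.0200122)·(2.3537677 − 2.3426288) / (-0.0200122 − (-0.2621955)) = 2.3537677 − (-0.0002229)/(0.2421833) = 2.3546881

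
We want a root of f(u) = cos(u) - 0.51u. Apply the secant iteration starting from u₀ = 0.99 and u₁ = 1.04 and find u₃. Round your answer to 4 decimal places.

f(0.99) = 0.043790, f(1.04) = -0.024180
u₂ = 1.040000 − (-0.024180)·(1.040000 − 0.990000) / (-0.024180 − 0.043790) = 1.040000 − (-0.001209)/(-0.067970) = 1.022213
f(1.022213) = 0.000151
u₃ = 1.022213 − 0.000151·(1.022213 − 1.040000) / (0.000151 − (-0.024180)) = 1.022213 − (-0.000003)/(0.024330) = 1.022323

1.0223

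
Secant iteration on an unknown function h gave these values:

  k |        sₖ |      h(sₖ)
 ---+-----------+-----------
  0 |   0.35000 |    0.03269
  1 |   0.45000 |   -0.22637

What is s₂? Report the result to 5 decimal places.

0.36262

s₂ = 0.45000 − (-0.22637)·(0.45000 − 0.35000) / (-0.22637 − 0.03269)
   = 0.45000 − (-0.0226370)/(-0.2590600) = 0.3626187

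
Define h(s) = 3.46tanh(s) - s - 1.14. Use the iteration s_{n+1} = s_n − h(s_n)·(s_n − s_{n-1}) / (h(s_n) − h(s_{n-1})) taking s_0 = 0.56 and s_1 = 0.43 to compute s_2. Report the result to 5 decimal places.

h(0.56) = 0.0576019, h(0.43) = -0.1675883
s_2 = 0.4300000 − (-0.1675883)·(0.4300000 − 0.5600000) / (-0.1675883 − 0.0576019) = 0.4300000 − (0.0217865)/(-0.2251902) = 0.5267470

0.52675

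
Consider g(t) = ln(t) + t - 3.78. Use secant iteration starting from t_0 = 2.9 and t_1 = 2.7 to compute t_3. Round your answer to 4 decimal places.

2.7635

g(2.9) = 0.184711, g(2.7) = -0.086748
t_2 = 2.700000 − (-0.086748)·(2.700000 − 2.900000) / (-0.086748 − 0.184711) = 2.700000 − (0.017350)/(-0.271459) = 2.763913
g(2.763913) = 0.000560
t_3 = 2.763913 − 0.000560·(2.763913 − 2.700000) / (0.000560 − (-0.086748)) = 2.763913 − (0.000036)/(0.087308) = 2.763503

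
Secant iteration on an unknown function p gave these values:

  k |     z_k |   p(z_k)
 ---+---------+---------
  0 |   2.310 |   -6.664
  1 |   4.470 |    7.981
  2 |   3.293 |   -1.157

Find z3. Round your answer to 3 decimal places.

z3 = 3.293 − (-1.157)·(3.293 − 4.470) / (-1.157 − 7.981)
   = 3.293 − (1.36179)/(-9.13800) = 3.44202

3.442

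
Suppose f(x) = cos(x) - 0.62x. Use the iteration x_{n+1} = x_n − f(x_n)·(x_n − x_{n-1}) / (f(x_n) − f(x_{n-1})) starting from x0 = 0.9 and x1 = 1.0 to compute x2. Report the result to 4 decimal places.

f(0.9) = 0.063610, f(1.0) = -0.079698
x2 = 1.000000 − (-0.079698)·(1.000000 − 0.900000) / (-0.079698 − 0.063610) = 1.000000 − (-0.007970)/(-0.143308) = 0.944387

0.9444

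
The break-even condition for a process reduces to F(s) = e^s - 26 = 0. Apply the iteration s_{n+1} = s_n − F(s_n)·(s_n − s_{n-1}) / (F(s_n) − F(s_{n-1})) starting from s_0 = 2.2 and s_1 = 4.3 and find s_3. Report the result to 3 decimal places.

F(2.2) = -16.97499, F(4.3) = 47.69979
s_2 = 4.30000 − 47.69979·(4.30000 − 2.20000) / (47.69979 − (-16.97499)) = 4.30000 − (100.16957)/(64.67478) = 2.75118
F(2.75118) = -10.33889
s_3 = 2.75118 − (-10.33889)·(2.75118 − 4.30000) / (-10.33889 − 47.69979) = 2.75118 − (16.01308)/(-58.03869) = 3.02708

3.027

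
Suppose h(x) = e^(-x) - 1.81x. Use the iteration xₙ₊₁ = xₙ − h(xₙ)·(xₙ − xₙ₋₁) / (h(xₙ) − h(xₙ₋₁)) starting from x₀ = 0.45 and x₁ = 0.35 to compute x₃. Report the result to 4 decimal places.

h(0.45) = -0.176872, h(0.35) = 0.071188
x₂ = 0.350000 − 0.071188·(0.350000 − 0.450000) / (0.071188 − (-0.176872)) = 0.350000 − (-0.007119)/(0.248060) = 0.378698
h(0.378698) = -0.000691
x₃ = 0.378698 − (-0.000691)·(0.378698 − 0.350000) / (-0.000691 − 0.071188) = 0.378698 − (-0.000020)/(-0.071879) = 0.378422

0.3784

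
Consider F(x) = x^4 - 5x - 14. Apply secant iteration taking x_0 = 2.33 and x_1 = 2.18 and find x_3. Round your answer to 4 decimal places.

2.2408

F(2.33) = 3.822955, F(2.18) = -2.314694
x_2 = 2.180000 − (-2.314694)·(2.180000 − 2.330000) / (-2.314694 − 3.822955) = 2.180000 − (0.347204)/(-6.137649) = 2.236570
F(2.236570) = -0.160409
x_3 = 2.236570 − (-0.160409)·(2.236570 − 2.180000) / (-0.160409 − (-2.314694)) = 2.236570 − (-0.009074)/(2.154285) = 2.240782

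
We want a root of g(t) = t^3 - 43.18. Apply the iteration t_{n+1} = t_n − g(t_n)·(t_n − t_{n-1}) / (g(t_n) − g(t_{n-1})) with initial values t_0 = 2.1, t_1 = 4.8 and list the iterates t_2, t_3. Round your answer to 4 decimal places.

3.0038, 3.3497

g(2.1) = -33.919000, g(4.8) = 67.412000
t_2 = 4.800000 − 67.412000·(4.800000 − 2.100000) / (67.412000 − (-33.919000)) = 4.800000 − (182.012400)/(101.331000) = 3.003784
g(3.003784) = -16.077713
t_3 = 3.003784 − (-16.077713)·(3.003784 − 4.800000) / (-16.077713 − 67.412000) = 3.003784 − (28.879051)/(-83.489713) = 3.349683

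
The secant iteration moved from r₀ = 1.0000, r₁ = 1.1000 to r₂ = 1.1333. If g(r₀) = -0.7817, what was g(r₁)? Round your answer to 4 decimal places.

-0.1953

The secant line through (1.0000, -0.7817) and (1.1000, g(r₁)) crosses zero at r₂ = 1.1333.
So (1.0000, -0.7817), (1.1000, g(r₁)), (1.1333, 0) are collinear:
g(r₁) = -0.7817 · (1.1000 − 1.1333) / (1.0000 − 1.1333) = -0.7817 · (-0.033300)/(-0.133300) = -0.195278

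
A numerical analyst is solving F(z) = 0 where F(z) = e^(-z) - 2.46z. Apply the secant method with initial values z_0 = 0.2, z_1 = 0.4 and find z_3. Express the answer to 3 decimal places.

F(0.2) = 0.32673, F(0.4) = -0.31368
z_2 = 0.40000 − (-0.31368)·(0.40000 − 0.20000) / (-0.31368 − 0.32673) = 0.40000 − (-0.06274)/(-0.64041) = 0.30204
F(0.30204) = -0.00370
z_3 = 0.30204 − (-0.00370)·(0.30204 − 0.40000) / (-0.00370 − (-0.31368)) = 0.30204 − (0.00036)/(0.30998) = 0.30087

0.301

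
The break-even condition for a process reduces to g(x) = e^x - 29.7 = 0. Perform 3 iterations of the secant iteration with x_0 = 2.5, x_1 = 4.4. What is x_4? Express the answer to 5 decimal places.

3.43215

g(2.5) = -17.5175060, g(4.4) = 51.7508687
x_2 = 4.4000000 − 51.7508687·(4.4000000 − 2.5000000) / (51.7508687 − (-17.5175060)) = 4.4000000 − (98.3266505)/(69.2683747) = 2.9804972
g(2.9804972) = -10.0023917
x_3 = 2.9804972 − (-10.0023917)·(2.9804972 − 4.4000000) / (-10.0023917 − 51.7508687) = 2.9804972 − (14.1984229)/(-61.7532604) = 3.2104191
g(3.2104191) = -4.9105278
x_4 = 3.2104191 − (-4.9105278)·(3.2104191 − 2.9804972) / (-4.9105278 − (-10.0023917)) = 3.2104191 − (-1.1290376)/(5.0918639) = 3.4321527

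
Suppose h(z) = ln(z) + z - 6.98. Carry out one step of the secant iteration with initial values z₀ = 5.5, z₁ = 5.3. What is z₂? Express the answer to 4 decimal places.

h(5.5) = 0.224748, h(5.3) = -0.012293
z₂ = 5.300000 − (-0.012293)·(5.300000 − 5.500000) / (-0.012293 − 0.224748) = 5.300000 − (0.002459)/(-0.237041) = 5.310372

5.3104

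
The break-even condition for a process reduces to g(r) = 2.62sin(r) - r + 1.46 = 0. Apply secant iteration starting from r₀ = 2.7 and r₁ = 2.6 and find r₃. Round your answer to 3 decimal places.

g(2.7) = -0.12026, g(2.6) = 0.21061
r₂ = 2.60000 − 0.21061·(2.60000 − 2.70000) / (0.21061 − (-0.12026)) = 2.60000 − (-0.02106)/(0.33088) = 2.66365
g(2.66365) = 0.00142
r₃ = 2.66365 − 0.00142·(2.66365 − 2.60000) / (0.00142 − 0.21061) = 2.66365 − (0.00009)/(-0.20920) = 2.66408

2.664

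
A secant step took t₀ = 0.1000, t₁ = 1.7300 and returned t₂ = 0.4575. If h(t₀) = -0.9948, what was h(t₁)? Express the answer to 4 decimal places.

The secant line through (0.1000, -0.9948) and (1.7300, h(t₁)) crosses zero at t₂ = 0.4575.
So (0.1000, -0.9948), (1.7300, h(t₁)), (0.4575, 0) are collinear:
h(t₁) = -0.9948 · (1.7300 − 0.4575) / (0.1000 − 0.4575) = -0.9948 · (1.272500)/(-0.357500) = 3.540931

3.5409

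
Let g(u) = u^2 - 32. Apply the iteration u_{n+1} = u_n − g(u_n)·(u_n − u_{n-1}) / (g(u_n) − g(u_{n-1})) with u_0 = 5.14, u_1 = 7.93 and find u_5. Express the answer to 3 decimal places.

g(5.14) = -5.58040, g(7.93) = 30.88490
u_2 = 7.93000 − 30.88490·(7.93000 − 5.14000) / (30.88490 − (-5.58040)) = 7.93000 − (86.16887)/(36.46530) = 5.56696
g(5.56696) = -1.00893
u_3 = 5.56696 − (-1.00893)·(5.56696 − 7.93000) / (-1.00893 − 30.88490) = 5.56696 − (2.38414)/(-31.89383) = 5.64171
g(5.64171) = -0.17105
u_4 = 5.64171 − (-0.17105)·(5.64171 − 5.56696) / (-0.17105 − (-1.00893)) = 5.64171 − (-0.01279)/(0.83787) = 5.65698
g(5.65698) = 0.00137
u_5 = 5.65698 − 0.00137·(5.65698 − 5.64171) / (0.00137 − (-0.17105)) = 5.65698 − (0.00002)/(0.17243) = 5.65685

5.657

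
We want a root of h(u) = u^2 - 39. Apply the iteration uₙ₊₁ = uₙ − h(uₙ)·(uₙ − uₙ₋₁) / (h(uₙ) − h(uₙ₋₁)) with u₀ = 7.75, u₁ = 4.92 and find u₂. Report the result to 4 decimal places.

h(7.75) = 21.062500, h(4.92) = -14.793600
u₂ = 4.920000 − (-14.793600)·(4.920000 − 7.750000) / (-14.793600 − 21.062500) = 4.920000 − (41.865888)/(-35.856100) = 6.087609

6.0876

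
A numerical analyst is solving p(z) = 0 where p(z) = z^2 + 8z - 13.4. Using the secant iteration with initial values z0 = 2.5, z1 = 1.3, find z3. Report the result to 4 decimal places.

1.4223

p(2.5) = 12.850000, p(1.3) = -1.310000
z2 = 1.300000 − (-1.310000)·(1.300000 − 2.500000) / (-1.310000 − 12.850000) = 1.300000 − (1.572000)/(-14.160000) = 1.411017
p(1.411017) = -0.120896
z3 = 1.411017 − (-0.120896)·(1.411017 − 1.300000) / (-0.120896 − (-1.310000)) = 1.411017 − (-0.013421)/(1.189104) = 1.422304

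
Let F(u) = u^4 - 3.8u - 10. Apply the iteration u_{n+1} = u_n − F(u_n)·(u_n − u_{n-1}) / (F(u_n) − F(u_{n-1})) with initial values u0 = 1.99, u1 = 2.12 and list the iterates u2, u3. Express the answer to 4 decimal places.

2.0507, 2.0540

F(1.99) = -1.879608, F(2.12) = 2.143631
u2 = 2.120000 − 2.143631·(2.120000 − 1.990000) / (2.143631 − (-1.879608)) = 2.120000 − (0.278672)/(4.023239) = 2.050734
F(2.050734) = -0.106463
u3 = 2.050734 − (-0.106463)·(2.050734 − 2.120000) / (-0.106463 − 2.143631) = 2.050734 − (0.007374)/(-2.250094) = 2.054012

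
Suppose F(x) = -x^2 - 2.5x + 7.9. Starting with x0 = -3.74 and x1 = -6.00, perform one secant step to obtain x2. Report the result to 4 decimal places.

-4.1906

F(-3.74) = 3.262400, F(-6.00) = -13.100000
x2 = -6.000000 − (-13.100000)·(-6.000000 − (-3.740000)) / (-13.100000 − 3.262400) = -6.000000 − (29.606000)/(-16.362400) = -4.190608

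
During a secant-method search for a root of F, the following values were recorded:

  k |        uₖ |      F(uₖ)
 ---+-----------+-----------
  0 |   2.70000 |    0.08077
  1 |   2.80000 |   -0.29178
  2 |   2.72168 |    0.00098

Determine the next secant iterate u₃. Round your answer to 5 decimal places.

2.72194

u₃ = 2.72168 − 0.00098·(2.72168 − 2.80000) / (0.00098 − (-0.29178))
   = 2.72168 − (-0.0000768)/(0.2927600) = 2.7219422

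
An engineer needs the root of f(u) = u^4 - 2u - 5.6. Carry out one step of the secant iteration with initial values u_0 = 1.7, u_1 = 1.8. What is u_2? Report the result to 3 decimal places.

f(1.7) = -0.64790, f(1.8) = 1.29760
u_2 = 1.80000 − 1.29760·(1.80000 − 1.70000) / (1.29760 − (-0.64790)) = 1.80000 − (0.12976)/(1.94550) = 1.73330

1.733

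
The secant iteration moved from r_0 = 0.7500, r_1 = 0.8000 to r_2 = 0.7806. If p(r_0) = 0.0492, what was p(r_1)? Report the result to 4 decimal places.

The secant line through (0.7500, 0.0492) and (0.8000, p(r_1)) crosses zero at r_2 = 0.7806.
So (0.7500, 0.0492), (0.8000, p(r_1)), (0.7806, 0) are collinear:
p(r_1) = 0.0492 · (0.8000 − 0.7806) / (0.7500 − 0.7806) = 0.0492 · (0.019400)/(-0.030600) = -0.031192

-0.0312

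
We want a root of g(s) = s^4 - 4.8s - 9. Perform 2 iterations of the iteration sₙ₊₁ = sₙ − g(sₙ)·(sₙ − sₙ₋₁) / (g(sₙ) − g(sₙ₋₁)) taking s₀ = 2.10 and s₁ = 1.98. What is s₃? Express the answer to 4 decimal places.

2.0886

g(2.10) = 0.368100, g(1.98) = -3.134464
s₂ = 1.980000 − (-3.134464)·(1.980000 − 2.100000) / (-3.134464 − 0.368100) = 1.980000 − (0.376136)/(-3.502564) = 2.087389
g(2.087389) = -0.034348
s₃ = 2.087389 − (-0.034348)·(2.087389 − 1.980000) / (-0.034348 − (-3.134464)) = 2.087389 − (-0.003689)/(3.100116) = 2.088578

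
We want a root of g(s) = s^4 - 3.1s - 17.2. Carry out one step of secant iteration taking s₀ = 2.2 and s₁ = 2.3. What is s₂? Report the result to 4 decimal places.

g(2.2) = -0.594400, g(2.3) = 3.654100
s₂ = 2.300000 − 3.654100·(2.300000 − 2.200000) / (3.654100 − (-0.594400)) = 2.300000 − (0.365410)/(4.248500) = 2.213991

2.2140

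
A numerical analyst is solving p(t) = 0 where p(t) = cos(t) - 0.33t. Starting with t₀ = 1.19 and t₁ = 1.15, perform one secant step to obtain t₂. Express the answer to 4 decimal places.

p(1.19) = -0.021040, p(1.15) = 0.028987
t₂ = 1.150000 − 0.028987·(1.150000 − 1.190000) / (0.028987 − (-0.021040)) = 1.150000 − (-0.001159)/(0.050028) = 1.173177

1.1732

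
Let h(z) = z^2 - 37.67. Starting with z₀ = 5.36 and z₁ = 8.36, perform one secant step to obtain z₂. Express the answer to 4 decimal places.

6.0116

h(5.36) = -8.940400, h(8.36) = 32.219600
z₂ = 8.360000 − 32.219600·(8.360000 − 5.360000) / (32.219600 − (-8.940400)) = 8.360000 − (96.658800)/(41.160000) = 6.011633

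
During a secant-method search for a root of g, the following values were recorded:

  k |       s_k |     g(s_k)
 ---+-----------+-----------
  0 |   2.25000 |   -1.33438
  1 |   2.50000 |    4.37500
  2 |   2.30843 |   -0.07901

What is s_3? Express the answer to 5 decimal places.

2.31183

s_3 = 2.30843 − (-0.07901)·(2.30843 − 2.50000) / (-0.07901 − 4.37500)
   = 2.30843 − (0.0151359)/(-4.4540100) = 2.3118283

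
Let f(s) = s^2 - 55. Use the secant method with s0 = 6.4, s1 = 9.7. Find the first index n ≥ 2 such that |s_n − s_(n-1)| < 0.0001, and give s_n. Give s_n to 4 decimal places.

n = 6, s_n = 7.4162

f(6.4) = -14.040000, f(9.7) = 39.090000
s2 = 9.700000 − 39.090000·(3.300000)/(53.130000) = 7.272050;  |Δ| = 2.427950
f(7.272050) = -2.117293
s3 = 7.272050 − (-2.117293)·(-2.427950)/(-41.207293) = 7.396801;  |Δ| = 0.124752
f(7.396801) = -0.287328
s4 = 7.396801 − (-0.287328)·(0.124752)/(1.829965) = 7.416389;  |Δ| = 0.019588
f(7.416389) = 0.002827
s5 = 7.416389 − 0.002827·(0.019588)/(0.290155) = 7.416198;  |Δ| = 0.000191
f(7.416198) = -0.000004
s6 = 7.416198 − (-0.000004)·(-0.000191)/(-0.002831) = 7.416198;  |Δ| = 0.000000
|s6 − s5| = 0.000000 < 0.0001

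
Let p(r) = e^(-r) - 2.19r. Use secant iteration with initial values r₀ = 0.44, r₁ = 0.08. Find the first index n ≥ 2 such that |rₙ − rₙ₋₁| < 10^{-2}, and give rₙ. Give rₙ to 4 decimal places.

p(0.44) = -0.319564, p(0.08) = 0.747916
r₂ = 0.080000 − 0.747916·(-0.360000)/(1.067480) = 0.332229;  |Δ| = 0.252229
p(0.332229) = -0.010260
r₃ = 0.332229 − (-0.010260)·(0.252229)/(-0.758176) = 0.328816;  |Δ| = 0.003413
|r₃ − r₂| = 0.003413 < 10^{-2}

n = 3, rₙ = 0.3288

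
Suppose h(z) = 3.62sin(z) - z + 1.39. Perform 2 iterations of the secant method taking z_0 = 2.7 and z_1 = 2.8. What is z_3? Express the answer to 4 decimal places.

2.7550

h(2.7) = 0.237115, h(2.8) = -0.197343
z_2 = 2.800000 − (-0.197343)·(2.800000 − 2.700000) / (-0.197343 − 0.237115) = 2.800000 − (-0.019734)/(-0.434458) = 2.754577
h(2.754577) = 0.001706
z_3 = 2.754577 − 0.001706·(2.754577 − 2.800000) / (0.001706 − (-0.197343)) = 2.754577 − (-0.000077)/(0.199049) = 2.754967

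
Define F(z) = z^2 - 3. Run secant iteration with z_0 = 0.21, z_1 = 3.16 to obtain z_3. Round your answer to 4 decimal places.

1.5152

F(0.21) = -2.955900, F(3.16) = 6.985600
z_2 = 3.160000 − 6.985600·(3.160000 − 0.210000) / (6.985600 − (-2.955900)) = 3.160000 − (20.607520)/(9.941500) = 1.087122
F(1.087122) = -1.818166
z_3 = 1.087122 − (-1.818166)·(1.087122 − 3.160000) / (-1.818166 − 6.985600) = 1.087122 − (3.768838)/(-8.803766) = 1.515215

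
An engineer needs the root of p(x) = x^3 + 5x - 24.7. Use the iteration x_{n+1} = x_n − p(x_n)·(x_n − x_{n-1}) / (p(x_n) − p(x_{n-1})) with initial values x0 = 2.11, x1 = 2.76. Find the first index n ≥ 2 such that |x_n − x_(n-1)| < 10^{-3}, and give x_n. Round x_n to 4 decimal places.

p(2.11) = -4.756069, p(2.76) = 10.124576
x2 = 2.760000 − 10.124576·(0.650000)/(14.880645) = 2.317749;  |Δ| = 0.442251
p(2.317749) = -0.660391
x3 = 2.317749 − (-0.660391)·(-0.442251)/(-10.784967) = 2.344830;  |Δ| = 0.027080
p(2.344830) = -0.083451
x4 = 2.344830 − (-0.083451)·(0.027080)/(0.576940) = 2.348747;  |Δ| = 0.003917
p(2.348747) = 0.000851
x5 = 2.348747 − 0.000851·(0.003917)/(0.084302) = 2.348707;  |Δ| = 0.000040
|x5 − x4| = 0.000040 < 10^{-3}

n = 5, x_n = 2.3487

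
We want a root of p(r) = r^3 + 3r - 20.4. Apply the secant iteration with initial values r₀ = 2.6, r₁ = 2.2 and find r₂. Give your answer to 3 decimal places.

p(2.6) = 4.97600, p(2.2) = -3.15200
r₂ = 2.20000 − (-3.15200)·(2.20000 − 2.60000) / (-3.15200 − 4.97600) = 2.20000 − (1.26080)/(-8.12800) = 2.35512

2.355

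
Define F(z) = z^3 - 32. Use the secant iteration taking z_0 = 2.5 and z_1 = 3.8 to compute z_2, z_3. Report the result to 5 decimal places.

3.04240, 3.15128

F(2.5) = -16.3750000, F(3.8) = 22.8720000
z_2 = 3.8000000 − 22.8720000·(3.8000000 − 2.5000000) / (22.8720000 − (-16.3750000)) = 3.8000000 − (29.7336000)/(39.2470000) = 3.0423981
F(3.0423981) = -3.8389954
z_3 = 3.0423981 − (-3.8389954)·(3.0423981 − 3.8000000) / (-3.8389954 − 22.8720000) = 3.0423981 − (2.9084301)/(-26.7109954) = 3.1512833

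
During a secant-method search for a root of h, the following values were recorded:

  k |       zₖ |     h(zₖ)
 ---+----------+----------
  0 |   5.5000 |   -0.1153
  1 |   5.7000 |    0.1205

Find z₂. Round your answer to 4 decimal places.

z₂ = 5.7000 − 0.1205·(5.7000 − 5.5000) / (0.1205 − (-0.1153))
   = 5.7000 − (0.024100)/(0.235800) = 5.597795

5.5978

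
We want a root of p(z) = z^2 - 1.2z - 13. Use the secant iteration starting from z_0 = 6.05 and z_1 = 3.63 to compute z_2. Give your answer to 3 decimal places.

p(6.05) = 16.34250, p(3.63) = -4.17910
z_2 = 3.63000 − (-4.17910)·(3.63000 − 6.05000) / (-4.17910 − 16.34250) = 3.63000 − (10.11342)/(-20.52160) = 4.12282

4.123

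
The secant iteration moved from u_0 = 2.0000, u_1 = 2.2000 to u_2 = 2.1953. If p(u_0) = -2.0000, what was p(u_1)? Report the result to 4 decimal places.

0.0481

The secant line through (2.0000, -2.0000) and (2.2000, p(u_1)) crosses zero at u_2 = 2.1953.
So (2.0000, -2.0000), (2.2000, p(u_1)), (2.1953, 0) are collinear:
p(u_1) = -2.0000 · (2.2000 − 2.1953) / (2.0000 − 2.1953) = -2.0000 · (0.004700)/(-0.195300) = 0.048131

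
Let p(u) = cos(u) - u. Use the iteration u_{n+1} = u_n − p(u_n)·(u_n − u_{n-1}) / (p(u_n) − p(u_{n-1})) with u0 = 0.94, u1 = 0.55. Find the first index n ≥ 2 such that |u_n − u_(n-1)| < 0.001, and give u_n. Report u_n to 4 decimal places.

p(0.94) = -0.350212, p(0.55) = 0.302525
u2 = 0.550000 − 0.302525·(-0.390000)/(0.652736) = 0.730754;  |Δ| = 0.180754
p(0.730754) = 0.013918
u3 = 0.730754 − 0.013918·(0.180754)/(-0.288607) = 0.739470;  |Δ| = 0.008717
p(0.739470) = -0.000645
u4 = 0.739470 − (-0.000645)·(0.008717)/(-0.014563) = 0.739084;  |Δ| = 0.000386
|u4 − u3| = 0.000386 < 0.001

n = 4, u_n = 0.7391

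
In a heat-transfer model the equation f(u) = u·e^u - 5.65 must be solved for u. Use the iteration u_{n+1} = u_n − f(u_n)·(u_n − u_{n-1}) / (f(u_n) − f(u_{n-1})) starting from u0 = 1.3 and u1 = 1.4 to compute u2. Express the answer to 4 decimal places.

1.3970

f(1.3) = -0.879914, f(1.4) = 0.027280
u2 = 1.400000 − 0.027280·(1.400000 − 1.300000) / (0.027280 − (-0.879914)) = 1.400000 − (0.002728)/(0.907194) = 1.396993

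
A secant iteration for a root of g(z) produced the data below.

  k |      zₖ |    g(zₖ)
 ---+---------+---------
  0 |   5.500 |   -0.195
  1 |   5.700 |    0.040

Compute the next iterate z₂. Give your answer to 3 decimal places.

5.666

z₂ = 5.700 − 0.040·(5.700 − 5.500) / (0.040 − (-0.195))
   = 5.700 − (0.00800)/(0.23500) = 5.66596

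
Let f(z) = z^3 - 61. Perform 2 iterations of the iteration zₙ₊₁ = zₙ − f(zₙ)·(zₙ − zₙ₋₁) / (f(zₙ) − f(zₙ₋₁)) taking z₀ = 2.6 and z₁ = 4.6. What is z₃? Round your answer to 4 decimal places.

3.8977

f(2.6) = -43.424000, f(4.6) = 36.336000
z₂ = 4.600000 − 36.336000·(4.600000 − 2.600000) / (36.336000 − (-43.424000)) = 4.600000 − (72.672000)/(79.760000) = 3.688867
f(3.688867) = -10.802874
z₃ = 3.688867 − (-10.802874)·(3.688867 − 4.600000) / (-10.802874 − 36.336000) = 3.688867 − (9.842860)/(-47.138874) = 3.897672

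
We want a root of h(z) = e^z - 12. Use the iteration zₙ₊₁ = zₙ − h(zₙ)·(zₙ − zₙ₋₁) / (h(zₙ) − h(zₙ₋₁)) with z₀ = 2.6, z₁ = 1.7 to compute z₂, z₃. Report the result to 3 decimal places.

h(2.6) = 1.46374, h(1.7) = -6.52605
z₂ = 1.70000 − (-6.52605)·(1.70000 − 2.60000) / (-6.52605 − 1.46374) = 1.70000 − (5.87345)/(-7.98979) = 2.43512
h(2.43512) = -0.58282
z₃ = 2.43512 − (-0.58282)·(2.43512 − 1.70000) / (-0.58282 − (-6.52605)) = 2.43512 − (-0.42844)/(5.94323) = 2.50721

2.435, 2.507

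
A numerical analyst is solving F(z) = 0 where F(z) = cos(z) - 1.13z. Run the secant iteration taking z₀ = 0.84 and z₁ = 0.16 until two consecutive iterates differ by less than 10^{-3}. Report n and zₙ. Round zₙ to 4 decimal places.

F(0.84) = -0.281737, F(0.16) = 0.806427
z₂ = 0.160000 − 0.806427·(-0.680000)/(1.088164) = 0.663941;  |Δ| = 0.503941
F(0.663941) = 0.037317
z₃ = 0.663941 − 0.037317·(0.503941)/(-0.769111) = 0.688392;  |Δ| = 0.024451
F(0.688392) = -0.005614
z₄ = 0.688392 − (-0.005614)·(0.024451)/(-0.042931) = 0.685194;  |Δ| = 0.003197
F(0.685194) = 0.000026
z₅ = 0.685194 − 0.000026·(-0.003197)/(0.005640) = 0.685209;  |Δ| = 0.000015
|z₅ − z₄| = 0.000015 < 10^{-3}

n = 5, zₙ = 0.6852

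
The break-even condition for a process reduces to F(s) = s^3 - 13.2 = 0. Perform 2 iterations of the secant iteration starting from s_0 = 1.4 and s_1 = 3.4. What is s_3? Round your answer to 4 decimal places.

F(1.4) = -10.456000, F(3.4) = 26.104000
s_2 = 3.400000 − 26.104000·(3.400000 − 1.400000) / (26.104000 − (-10.456000)) = 3.400000 − (52.208000)/(36.560000) = 1.971991
F(1.971991) = -5.531420
s_3 = 1.971991 − (-5.531420)·(1.971991 − 3.400000) / (-5.531420 − 26.104000) = 1.971991 − (7.898916)/(-31.635420) = 2.221677

2.2217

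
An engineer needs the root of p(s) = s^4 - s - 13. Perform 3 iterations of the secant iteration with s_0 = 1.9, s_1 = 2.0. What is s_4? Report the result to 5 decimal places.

p(1.9) = -1.8679000, p(2.0) = 1.0000000
s_2 = 2.0000000 − 1.0000000·(2.0000000 − 1.9000000) / (1.0000000 − (-1.8679000)) = 2.0000000 − (0.1000000)/(2.8679000) = 1.9651313
p(1.9651313) = -0.0520881
s_3 = 1.9651313 − (-0.0520881)·(1.9651313 − 2.0000000) / (-0.0520881 − 1.0000000) = 1.9651313 − (0.0018162)/(-1.0520881) = 1.9668576
p(1.9668576) = -0.0013422
s_4 = 1.9668576 − (-0.0013422)·(1.9668576 − 1.9651313) / (-0.0013422 − (-0.0520881)) = 1.9668576 − (-0.0000023)/(0.0507459) = 1.9669033

1.96690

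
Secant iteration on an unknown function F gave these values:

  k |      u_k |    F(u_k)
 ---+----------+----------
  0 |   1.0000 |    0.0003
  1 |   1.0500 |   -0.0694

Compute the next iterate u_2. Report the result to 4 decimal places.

1.0002

u_2 = 1.0500 − (-0.0694)·(1.0500 − 1.0000) / (-0.0694 − 0.0003)
   = 1.0500 − (-0.003470)/(-0.069700) = 1.000215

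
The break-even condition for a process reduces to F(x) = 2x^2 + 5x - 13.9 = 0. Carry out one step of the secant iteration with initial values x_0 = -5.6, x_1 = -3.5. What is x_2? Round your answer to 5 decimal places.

-4.02273

F(-5.6) = 20.8200000, F(-3.5) = -6.9000000
x_2 = -3.5000000 − (-6.9000000)·(-3.5000000 − (-5.6000000)) / (-6.9000000 − 20.8200000) = -3.5000000 − (-14.4900000)/(-27.7200000) = -4.0227273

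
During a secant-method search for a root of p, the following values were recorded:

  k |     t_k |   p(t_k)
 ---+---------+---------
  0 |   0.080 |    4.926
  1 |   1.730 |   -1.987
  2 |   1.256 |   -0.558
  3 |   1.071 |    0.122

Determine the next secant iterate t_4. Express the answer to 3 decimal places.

t_4 = 1.071 − 0.122·(1.071 − 1.256) / (0.122 − (-0.558))
   = 1.071 − (-0.02257)/(0.68000) = 1.10419

1.104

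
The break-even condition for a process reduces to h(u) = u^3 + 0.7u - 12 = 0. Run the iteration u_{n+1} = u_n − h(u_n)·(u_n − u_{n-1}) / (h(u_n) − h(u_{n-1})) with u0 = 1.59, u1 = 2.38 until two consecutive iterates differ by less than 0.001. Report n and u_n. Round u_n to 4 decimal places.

h(1.59) = -6.867321, h(2.38) = 3.147272
u2 = 2.380000 − 3.147272·(0.790000)/(10.014593) = 2.131728;  |Δ| = 0.248272
h(2.131728) = -0.820658
u3 = 2.131728 − (-0.820658)·(-0.248272)/(-3.967930) = 2.183076;  |Δ| = 0.051348
h(2.183076) = -0.067696
u4 = 2.183076 − (-0.067696)·(0.051348)/(0.752962) = 2.187693;  |Δ| = 0.004617
h(2.187693) = 0.001680
u5 = 2.187693 − 0.001680·(0.004617)/(0.069376) = 2.187581;  |Δ| = 0.000112
|u5 − u4| = 0.000112 < 0.001

n = 5, u_n = 2.1876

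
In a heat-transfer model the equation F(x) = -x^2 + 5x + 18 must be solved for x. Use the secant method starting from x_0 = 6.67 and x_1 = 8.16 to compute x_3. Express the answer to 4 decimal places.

F(6.67) = 6.861100, F(8.16) = -7.785600
x_2 = 8.160000 − (-7.785600)·(8.160000 − 6.670000) / (-7.785600 − 6.861100) = 8.160000 − (-11.600544)/(-14.646700) = 7.367976
F(7.367976) = 0.552814
x_3 = 7.367976 − 0.552814·(7.367976 − 8.160000) / (0.552814 − (-7.785600)) = 7.367976 − (-0.437842)/(8.338414) = 7.420485

7.4205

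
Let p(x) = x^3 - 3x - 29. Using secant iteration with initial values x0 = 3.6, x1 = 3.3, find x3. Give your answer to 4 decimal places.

p(3.6) = 6.856000, p(3.3) = -2.963000
x2 = 3.300000 − (-2.963000)·(3.300000 − 3.600000) / (-2.963000 − 6.856000) = 3.300000 − (0.888900)/(-9.819000) = 3.390529
p(3.390529) = -0.195141
x3 = 3.390529 − (-0.195141)·(3.390529 − 3.300000) / (-0.195141 − (-2.963000)) = 3.390529 − (-0.017666)/(2.767859) = 3.396911

3.3969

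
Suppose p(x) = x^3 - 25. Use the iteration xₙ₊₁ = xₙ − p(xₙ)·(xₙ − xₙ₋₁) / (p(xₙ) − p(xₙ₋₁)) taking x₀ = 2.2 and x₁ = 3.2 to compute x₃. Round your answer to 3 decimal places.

p(2.2) = -14.35200, p(3.2) = 7.76800
x₂ = 3.20000 − 7.76800·(3.20000 − 2.20000) / (7.76800 − (-14.35200)) = 3.20000 − (7.76800)/(22.12000) = 2.84882
p(2.84882) = -1.87950
x₃ = 2.84882 − (-1.87950)·(2.84882 − 3.20000) / (-1.87950 − 7.76800) = 2.84882 − (0.66004)/(-9.64750) = 2.91724

2.917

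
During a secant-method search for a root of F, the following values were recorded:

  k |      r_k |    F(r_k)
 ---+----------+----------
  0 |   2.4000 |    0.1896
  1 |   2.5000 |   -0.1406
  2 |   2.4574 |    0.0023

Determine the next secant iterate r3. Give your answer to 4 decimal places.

2.4581

r3 = 2.4574 − 0.0023·(2.4574 − 2.5000) / (0.0023 − (-0.1406))
   = 2.4574 − (-0.000098)/(0.142900) = 2.458086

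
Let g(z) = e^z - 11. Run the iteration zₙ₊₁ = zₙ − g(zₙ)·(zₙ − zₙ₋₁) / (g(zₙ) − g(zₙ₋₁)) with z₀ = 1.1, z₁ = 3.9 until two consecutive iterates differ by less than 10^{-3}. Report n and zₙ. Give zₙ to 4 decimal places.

g(1.1) = -7.995834, g(3.9) = 38.402449
z₂ = 3.900000 − 38.402449·(2.800000)/(46.398283) = 1.582525;  |Δ| = 2.317475
g(1.582525) = -6.132770
z₃ = 1.582525 − (-6.132770)·(-2.317475)/(-44.535219) = 1.901655;  |Δ| = 0.319130
g(1.901655) = -4.303028
z₄ = 1.901655 − (-4.303028)·(0.319130)/(1.829741) = 2.652159;  |Δ| = 0.750503
g(2.652159) = 3.184628
z₅ = 2.652159 − 3.184628·(0.750503)/(7.487656) = 2.332957;  |Δ| = 0.319202
g(2.332957) = -0.691622
z₆ = 2.332957 − (-0.691622)·(-0.319202)/(-3.876250) = 2.389911;  |Δ| = 0.056954
g(2.389911) = -0.087480
z₇ = 2.389911 − (-0.087480)·(0.056954)/(0.604142) = 2.398158;  |Δ| = 0.008247
g(2.398158) = 0.002887
z₈ = 2.398158 − 0.002887·(0.008247)/(0.090367) = 2.397894;  |Δ| = 0.000263
|z₈ − z₇| = 0.000263 < 10^{-3}

n = 8, zₙ = 2.3979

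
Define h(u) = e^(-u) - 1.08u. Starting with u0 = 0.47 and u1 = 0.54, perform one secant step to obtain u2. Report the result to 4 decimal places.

h(0.47) = 0.117402, h(0.54) = -0.000452
u2 = 0.540000 − (-0.000452)·(0.540000 − 0.470000) / (-0.000452 − 0.117402) = 0.540000 − (-0.000032)/(-0.117854) = 0.539732

0.5397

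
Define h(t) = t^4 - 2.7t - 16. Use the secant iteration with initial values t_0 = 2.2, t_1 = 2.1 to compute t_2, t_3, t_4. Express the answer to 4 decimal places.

2.1599, 2.1618, 2.1617

h(2.2) = 1.485600, h(2.1) = -2.221900
t_2 = 2.100000 − (-2.221900)·(2.100000 − 2.200000) / (-2.221900 − 1.485600) = 2.100000 − (0.222190)/(-3.707500) = 2.159930
h(2.159930) = -0.066814
t_3 = 2.159930 − (-0.066814)·(2.159930 − 2.100000) / (-0.066814 − (-2.221900)) = 2.159930 − (-0.004004)/(2.155086) = 2.161788
h(2.161788) = 0.003156
t_4 = 2.161788 − 0.003156·(2.161788 − 2.159930) / (0.003156 − (-0.066814)) = 2.161788 − (0.000006)/(0.069970) = 2.161704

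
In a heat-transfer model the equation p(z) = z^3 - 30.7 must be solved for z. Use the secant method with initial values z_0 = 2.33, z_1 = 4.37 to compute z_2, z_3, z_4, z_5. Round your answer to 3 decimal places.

2.850, 3.040, 3.140, 3.131

p(2.33) = -18.05066, p(4.37) = 52.75345
z_2 = 4.37000 − 52.75345·(4.37000 − 2.33000) / (52.75345 − (-18.05066)) = 4.37000 − (107.61704)/(70.80412) = 2.85007
p(2.85007) = -7.54908
z_3 = 2.85007 − (-7.54908)·(2.85007 − 4.37000) / (-7.54908 − 52.75345) = 2.85007 − (11.47405)/(-60.30253) = 3.04035
p(3.04035) = -2.59588
z_4 = 3.04035 − (-2.59588)·(3.04035 − 2.85007) / (-2.59588 − (-7.54908)) = 3.04035 − (-0.49393)/(4.95320) = 3.14007
p(3.14007) = 0.26114
z_5 = 3.14007 − 0.26114·(3.14007 − 3.04035) / (0.26114 − (-2.59588)) = 3.14007 − (0.02604)/(2.85702) = 3.13095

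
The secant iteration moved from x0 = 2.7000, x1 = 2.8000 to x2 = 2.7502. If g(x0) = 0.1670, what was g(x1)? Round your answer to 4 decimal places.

-0.1657

The secant line through (2.7000, 0.1670) and (2.8000, g(x1)) crosses zero at x2 = 2.7502.
So (2.7000, 0.1670), (2.8000, g(x1)), (2.7502, 0) are collinear:
g(x1) = 0.1670 · (2.8000 − 2.7502) / (2.7000 − 2.7502) = 0.1670 · (0.049800)/(-0.050200) = -0.165669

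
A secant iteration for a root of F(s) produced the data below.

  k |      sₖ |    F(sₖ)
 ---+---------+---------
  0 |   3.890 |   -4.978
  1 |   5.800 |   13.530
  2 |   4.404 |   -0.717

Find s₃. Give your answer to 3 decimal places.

4.474

s₃ = 4.404 − (-0.717)·(4.404 − 5.800) / (-0.717 − 13.530)
   = 4.404 − (1.00093)/(-14.24700) = 4.47426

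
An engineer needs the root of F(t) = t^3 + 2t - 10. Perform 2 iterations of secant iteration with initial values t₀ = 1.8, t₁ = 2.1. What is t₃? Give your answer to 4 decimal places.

F(1.8) = -0.568000, F(2.1) = 3.461000
t₂ = 2.100000 − 3.461000·(2.100000 − 1.800000) / (3.461000 − (-0.568000)) = 2.100000 − (1.038300)/(4.029000) = 1.842293
F(1.842293) = -0.062587
t₃ = 1.842293 − (-0.062587)·(1.842293 − 2.100000) / (-0.062587 − 3.461000) = 1.842293 − (0.016129)/(-3.523587) = 1.846871

1.8469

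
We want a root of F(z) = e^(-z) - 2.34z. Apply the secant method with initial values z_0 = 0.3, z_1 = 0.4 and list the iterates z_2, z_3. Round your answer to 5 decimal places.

F(0.3) = 0.0388182, F(0.4) = -0.2656800
z_2 = 0.4000000 − (-0.2656800)·(0.4000000 − 0.3000000) / (-0.2656800 − 0.0388182) = 0.4000000 − (-0.0265680)/(-0.3044982) = 0.3127483
F(0.3127483) = -0.0003969
z_3 = 0.3127483 − (-0.0003969)·(0.3127483 − 0.4000000) / (-0.0003969 − (-0.2656800)) = 0.3127483 − (0.0000346)/(0.2652830) = 0.3126177

0.31275, 0.31262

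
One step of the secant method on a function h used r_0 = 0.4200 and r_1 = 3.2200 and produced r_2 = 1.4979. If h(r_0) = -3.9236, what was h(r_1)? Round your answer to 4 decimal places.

The secant line through (0.4200, -3.9236) and (3.2200, h(r_1)) crosses zero at r_2 = 1.4979.
So (0.4200, -3.9236), (3.2200, h(r_1)), (1.4979, 0) are collinear:
h(r_1) = -3.9236 · (3.2200 − 1.4979) / (0.4200 − 1.4979) = -3.9236 · (1.722100)/(-1.077900) = 6.268514

6.2685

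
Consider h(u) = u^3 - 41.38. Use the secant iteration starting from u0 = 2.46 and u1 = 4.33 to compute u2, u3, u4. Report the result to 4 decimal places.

3.2073, 3.4027, 3.4632

h(2.46) = -26.493064, h(4.33) = 39.802737
u2 = 4.330000 − 39.802737·(4.330000 − 2.460000) / (39.802737 − (-26.493064)) = 4.330000 − (74.431118)/(66.295801) = 3.207288
h(3.207288) = -8.387615
u3 = 3.207288 − (-8.387615)·(3.207288 − 4.330000) / (-8.387615 − 39.802737) = 3.207288 − (9.416879)/(-48.190352) = 3.402698
h(3.402698) = -1.982371
u4 = 3.402698 − (-1.982371)·(3.402698 − 3.207288) / (-1.982371 − (-8.387615)) = 3.402698 − (-0.387375)/(6.405244) = 3.463175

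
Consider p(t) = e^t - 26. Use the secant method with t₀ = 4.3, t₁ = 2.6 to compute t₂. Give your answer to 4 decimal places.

p(4.3) = 47.699794, p(2.6) = -12.536262
t₂ = 2.600000 − (-12.536262)·(2.600000 − 4.300000) / (-12.536262 − 47.699794) = 2.600000 − (21.311645)/(-60.236056) = 2.953802

2.9538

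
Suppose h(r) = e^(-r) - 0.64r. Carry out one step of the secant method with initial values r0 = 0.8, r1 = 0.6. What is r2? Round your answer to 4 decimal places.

0.7449

h(0.8) = -0.062671, h(0.6) = 0.164812
r2 = 0.600000 − 0.164812·(0.600000 − 0.800000) / (0.164812 − (-0.062671)) = 0.600000 − (-0.032962)/(0.227483) = 0.744900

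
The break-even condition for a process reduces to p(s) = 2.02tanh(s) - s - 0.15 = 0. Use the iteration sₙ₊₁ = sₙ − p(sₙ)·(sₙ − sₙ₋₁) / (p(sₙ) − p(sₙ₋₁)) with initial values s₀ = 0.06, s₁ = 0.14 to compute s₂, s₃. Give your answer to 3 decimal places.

0.149, 0.149

p(0.06) = -0.08895, p(0.14) = -0.00903
s₂ = 0.14000 − (-0.00903)·(0.14000 − 0.06000) / (-0.00903 − (-0.08895)) = 0.14000 − (-0.00072)/(0.07991) = 0.14904
p(0.14904) = -0.00019
s₃ = 0.14904 − (-0.00019)·(0.14904 − 0.14000) / (-0.00019 − (-0.00903)) = 0.14904 − (0.00000)/(0.00885) = 0.14923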